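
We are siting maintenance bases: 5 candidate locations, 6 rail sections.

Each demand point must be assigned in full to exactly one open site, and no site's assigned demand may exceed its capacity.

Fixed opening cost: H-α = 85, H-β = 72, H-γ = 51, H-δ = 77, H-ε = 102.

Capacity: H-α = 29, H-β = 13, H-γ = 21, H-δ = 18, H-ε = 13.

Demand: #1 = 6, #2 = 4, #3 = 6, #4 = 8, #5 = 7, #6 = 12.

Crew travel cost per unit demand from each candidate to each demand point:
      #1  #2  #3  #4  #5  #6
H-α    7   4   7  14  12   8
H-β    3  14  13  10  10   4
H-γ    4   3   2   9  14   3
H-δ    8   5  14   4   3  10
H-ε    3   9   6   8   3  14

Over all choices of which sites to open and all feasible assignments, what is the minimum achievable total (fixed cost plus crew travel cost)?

349

Open {H-β, H-γ, H-δ}; cheapest assignment that respects the capacities:
  H-β (cap 13, load 12): #6 — cost 12×4 = 48
  H-γ (cap 21, load 16): #1, #2, #3 — cost 6×4 + 4×3 + 6×2 = 48
  H-δ (cap 18, load 15): #4, #5 — cost 8×4 + 7×3 = 53
  Shipping 149, fixed 200 → total 349.
  Any other capacity-feasible assignment to {H-β, H-γ, H-δ} ships for at least 149.
Compare {H-γ, H-δ, H-ε}: its best feasible assignment gives total 369.
Compare {H-α, H-γ, H-δ}: its best feasible assignment gives total 372.
Every other set of open sites that can feasibly serve all demand totals ≥ 369 even under its best assignment. Minimum: 349.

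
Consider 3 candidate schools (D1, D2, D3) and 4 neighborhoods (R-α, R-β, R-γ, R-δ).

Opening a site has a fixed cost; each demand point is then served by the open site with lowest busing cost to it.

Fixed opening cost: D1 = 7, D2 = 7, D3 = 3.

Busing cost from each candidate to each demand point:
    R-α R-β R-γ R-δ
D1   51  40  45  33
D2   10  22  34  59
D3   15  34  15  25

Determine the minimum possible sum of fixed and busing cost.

Open {D2, D3}: assign each demand point to its cheapest open site.
  R-α→D2 10, R-β→D2 22, R-γ→D3 15, R-δ→D3 25
  busing cost 72, fixed 10 → total 82.
Compare {D1, D2, D3}: busing cost 72 + fixed 17 = 89.
Compare {D3}: busing cost 89 + fixed 3 = 92.
Compare {D1, D3}: busing cost 89 + fixed 10 = 99.
All other subsets cost ≥ 89. Minimum total cost: 82.

82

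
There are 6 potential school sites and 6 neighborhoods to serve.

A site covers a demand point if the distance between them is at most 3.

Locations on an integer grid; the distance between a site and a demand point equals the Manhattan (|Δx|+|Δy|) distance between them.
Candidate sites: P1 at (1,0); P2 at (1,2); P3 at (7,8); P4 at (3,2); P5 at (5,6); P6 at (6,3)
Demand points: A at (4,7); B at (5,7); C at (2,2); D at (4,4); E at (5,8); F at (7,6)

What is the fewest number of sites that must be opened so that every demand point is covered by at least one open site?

2

Coverage sets (demand points within 3 of each site):
  P1: {C}
  P2: {C}
  P3: {B, E, F}
  P4: {C, D}
  P5: {A, B, D, E, F}
  P6: {D}
No single site covers all 6 demand points.
But {P1, P5} covers everything, so the minimum is 2.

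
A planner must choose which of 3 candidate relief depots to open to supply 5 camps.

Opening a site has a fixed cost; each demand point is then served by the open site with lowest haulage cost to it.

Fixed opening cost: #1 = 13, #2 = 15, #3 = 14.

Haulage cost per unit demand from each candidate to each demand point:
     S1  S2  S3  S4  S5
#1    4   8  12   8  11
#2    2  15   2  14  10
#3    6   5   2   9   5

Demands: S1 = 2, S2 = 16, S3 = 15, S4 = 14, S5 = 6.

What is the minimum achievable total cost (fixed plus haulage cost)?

287

Open {#1, #3}: assign each demand point to its cheapest open site.
  S1→#1 2×4=8, S2→#3 16×5=80, S3→#3 15×2=30, S4→#1 14×8=112, S5→#3 6×5=30
  haulage cost 260, fixed 27 → total 287.
Compare {#3}: haulage cost 278 + fixed 14 = 292.
Compare {#1, #2, #3}: haulage cost 256 + fixed 42 = 298.
Compare {#2, #3}: haulage cost 270 + fixed 29 = 299.
All other subsets cost ≥ 292. Minimum total cost: 287.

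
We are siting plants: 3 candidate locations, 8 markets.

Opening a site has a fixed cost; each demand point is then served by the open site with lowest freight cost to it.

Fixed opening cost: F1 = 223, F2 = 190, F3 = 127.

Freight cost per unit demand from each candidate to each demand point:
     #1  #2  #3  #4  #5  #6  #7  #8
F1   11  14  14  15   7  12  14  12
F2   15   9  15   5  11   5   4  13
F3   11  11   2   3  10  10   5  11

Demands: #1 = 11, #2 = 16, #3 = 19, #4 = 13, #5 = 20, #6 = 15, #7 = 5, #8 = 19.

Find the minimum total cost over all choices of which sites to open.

1085

Open {F3}: assign each demand point to its cheapest open site.
  #1→F3 11×11=121, #2→F3 16×11=176, #3→F3 19×2=38, #4→F3 13×3=39, #5→F3 20×10=200, #6→F3 15×10=150, #7→F3 5×5=25, #8→F3 19×11=209
  freight cost 958, fixed 127 → total 1085.
Compare {F2, F3}: freight cost 846 + fixed 317 = 1163.
Compare {F1, F3}: freight cost 898 + fixed 350 = 1248.
Compare {F1, F2, F3}: freight cost 786 + fixed 540 = 1326.
All other subsets cost ≥ 1163. Minimum total cost: 1085.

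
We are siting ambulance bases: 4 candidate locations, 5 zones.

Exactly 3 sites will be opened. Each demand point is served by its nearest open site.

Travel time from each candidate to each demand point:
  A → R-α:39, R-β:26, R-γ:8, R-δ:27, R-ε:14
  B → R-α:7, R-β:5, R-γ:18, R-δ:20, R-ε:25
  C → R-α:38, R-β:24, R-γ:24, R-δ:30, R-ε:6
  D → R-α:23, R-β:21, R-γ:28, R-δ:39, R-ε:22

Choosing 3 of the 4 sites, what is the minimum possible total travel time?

46

Open {A, B, C}.
  R-α→B 7, R-β→B 5, R-γ→A 8, R-δ→B 20, R-ε→C 6  ⇒ total 46.
Compare {A, B, D}: total 54.
Compare {B, C, D}: total 56.
No size-3 selection does better; minimum is 46.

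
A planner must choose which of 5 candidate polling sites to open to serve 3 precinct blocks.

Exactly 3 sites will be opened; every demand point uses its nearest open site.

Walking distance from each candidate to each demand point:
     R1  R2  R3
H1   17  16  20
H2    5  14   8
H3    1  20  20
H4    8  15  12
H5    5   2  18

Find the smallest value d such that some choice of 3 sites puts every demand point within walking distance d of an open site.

Open {H1, H2, H5}.
  Farthest demand point is R3 at walking distance 8 (to H2); all others are ≤ 8.
With {H2, H3, H5} the worst case is 8.
With {H2, H4, H5} the worst case is 8.
No size-3 selection achieves below 8.

8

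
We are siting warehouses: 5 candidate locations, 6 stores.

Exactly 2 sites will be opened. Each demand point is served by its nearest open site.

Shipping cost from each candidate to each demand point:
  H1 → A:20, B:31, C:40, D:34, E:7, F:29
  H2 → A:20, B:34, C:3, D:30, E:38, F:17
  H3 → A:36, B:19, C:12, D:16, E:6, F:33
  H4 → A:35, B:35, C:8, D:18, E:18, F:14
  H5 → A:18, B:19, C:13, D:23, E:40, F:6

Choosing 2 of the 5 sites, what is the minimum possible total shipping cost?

Open {H3, H5}.
  A→H5 18, B→H3 19, C→H3 12, D→H3 16, E→H3 6, F→H5 6  ⇒ total 77.
Compare {H2, H3}: total 81.
Compare {H1, H5}: total 86.
No size-2 selection does better; minimum is 77.

77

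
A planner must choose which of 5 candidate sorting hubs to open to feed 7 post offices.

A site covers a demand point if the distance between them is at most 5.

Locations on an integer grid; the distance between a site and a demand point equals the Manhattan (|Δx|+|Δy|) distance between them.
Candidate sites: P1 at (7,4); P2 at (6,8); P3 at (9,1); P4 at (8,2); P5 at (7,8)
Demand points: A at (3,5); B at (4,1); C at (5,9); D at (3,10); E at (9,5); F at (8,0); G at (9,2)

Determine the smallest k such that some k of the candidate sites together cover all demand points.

Coverage sets (demand points within 5 of each site):
  P1: {A, E, F, G}
  P2: {C, D}
  P3: {B, E, F, G}
  P4: {B, E, F, G}
  P5: {C, E}
No 2 sites suffice: every size-2 union leaves at least one demand point uncovered.
But {P1, P2, P3} covers everything, so the minimum is 3.

3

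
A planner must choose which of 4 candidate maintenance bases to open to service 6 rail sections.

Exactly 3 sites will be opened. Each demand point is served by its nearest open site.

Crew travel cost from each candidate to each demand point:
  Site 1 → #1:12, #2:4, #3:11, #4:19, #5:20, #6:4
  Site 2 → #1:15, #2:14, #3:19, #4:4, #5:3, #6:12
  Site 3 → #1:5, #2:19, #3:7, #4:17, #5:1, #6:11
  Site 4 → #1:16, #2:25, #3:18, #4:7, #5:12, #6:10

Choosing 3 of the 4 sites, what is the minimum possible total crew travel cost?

Open {Site 1, Site 2, Site 3}.
  #1→Site 3 5, #2→Site 1 4, #3→Site 3 7, #4→Site 2 4, #5→Site 3 1, #6→Site 1 4  ⇒ total 25.
Compare {Site 1, Site 3, Site 4}: total 28.
Compare {Site 1, Site 2, Site 4}: total 38.
No size-3 selection does better; minimum is 25.

25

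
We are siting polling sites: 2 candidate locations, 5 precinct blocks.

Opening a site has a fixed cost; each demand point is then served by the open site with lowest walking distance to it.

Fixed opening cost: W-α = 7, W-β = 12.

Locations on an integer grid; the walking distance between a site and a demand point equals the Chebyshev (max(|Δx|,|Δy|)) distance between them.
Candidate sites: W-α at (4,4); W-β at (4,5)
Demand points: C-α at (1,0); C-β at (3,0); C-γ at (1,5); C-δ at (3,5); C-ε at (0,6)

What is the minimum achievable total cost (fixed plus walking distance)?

Open {W-α}: assign each demand point to its cheapest open site.
  C-α→W-α 4, C-β→W-α 4, C-γ→W-α 3, C-δ→W-α 1, C-ε→W-α 4
  walking distance 16, fixed 7 → total 23.
Compare {W-β}: walking distance 18 + fixed 12 = 30.
Compare {W-α, W-β}: walking distance 16 + fixed 19 = 35.

23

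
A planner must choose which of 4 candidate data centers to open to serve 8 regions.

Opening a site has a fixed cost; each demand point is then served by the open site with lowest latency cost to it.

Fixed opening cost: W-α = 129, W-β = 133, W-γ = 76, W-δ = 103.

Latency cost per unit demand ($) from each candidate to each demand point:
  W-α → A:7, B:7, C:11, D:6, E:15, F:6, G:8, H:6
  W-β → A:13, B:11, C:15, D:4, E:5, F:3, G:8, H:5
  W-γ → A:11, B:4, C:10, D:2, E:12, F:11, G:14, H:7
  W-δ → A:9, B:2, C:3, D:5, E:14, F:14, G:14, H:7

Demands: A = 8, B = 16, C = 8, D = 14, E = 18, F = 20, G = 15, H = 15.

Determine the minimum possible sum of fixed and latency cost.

Open {W-β, W-δ}: assign each demand point to its cheapest open site.
  A→W-δ 8×9=72, B→W-δ 16×2=32, C→W-δ 8×3=24, D→W-β 14×4=56, E→W-β 18×5=90, F→W-β 20×3=60, G→W-β 15×8=120, H→W-β 15×5=75
  latency cost 529, fixed 236 → total 765.
Compare {W-β, W-γ, W-δ}: latency cost 501 + fixed 312 = 813.
Compare {W-β, W-γ}: latency cost 605 + fixed 209 = 814.
Compare {W-α, W-β, W-δ}: latency cost 513 + fixed 365 = 878.
All other subsets cost ≥ 813. Minimum total cost: 765.

765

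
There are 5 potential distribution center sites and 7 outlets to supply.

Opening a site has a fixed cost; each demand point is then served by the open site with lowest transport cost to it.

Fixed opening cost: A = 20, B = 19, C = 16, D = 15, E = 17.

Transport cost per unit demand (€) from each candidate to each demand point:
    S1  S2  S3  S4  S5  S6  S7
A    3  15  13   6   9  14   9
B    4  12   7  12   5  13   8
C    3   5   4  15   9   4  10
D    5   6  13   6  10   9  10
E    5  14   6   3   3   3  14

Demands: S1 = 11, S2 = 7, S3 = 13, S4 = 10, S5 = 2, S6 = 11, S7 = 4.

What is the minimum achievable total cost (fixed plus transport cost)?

262

Open {C, E}: assign each demand point to its cheapest open site.
  S1→C 11×3=33, S2→C 7×5=35, S3→C 13×4=52, S4→E 10×3=30, S5→E 2×3=6, S6→E 11×3=33, S7→C 4×10=40
  transport cost 229, fixed 33 → total 262.
Compare {B, C, E}: transport cost 221 + fixed 52 = 273.
Compare {C, D, E}: transport cost 229 + fixed 48 = 277.
Compare {A, C, E}: transport cost 225 + fixed 53 = 278.
All other subsets cost ≥ 273. Minimum total cost: 262.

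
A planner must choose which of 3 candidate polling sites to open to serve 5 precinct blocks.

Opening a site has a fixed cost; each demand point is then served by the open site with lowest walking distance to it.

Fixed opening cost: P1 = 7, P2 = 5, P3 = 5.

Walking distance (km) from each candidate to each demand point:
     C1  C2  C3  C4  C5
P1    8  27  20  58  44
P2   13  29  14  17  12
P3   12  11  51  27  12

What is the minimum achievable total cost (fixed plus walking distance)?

Open {P2, P3}: assign each demand point to its cheapest open site.
  C1→P3 12, C2→P3 11, C3→P2 14, C4→P2 17, C5→P2 12
  walking distance 66, fixed 10 → total 76.
Compare {P1, P2, P3}: walking distance 62 + fixed 17 = 79.
Compare {P2}: walking distance 85 + fixed 5 = 90.
Compare {P1, P2}: walking distance 78 + fixed 12 = 90.
All other subsets cost ≥ 79. Minimum total cost: 76.

76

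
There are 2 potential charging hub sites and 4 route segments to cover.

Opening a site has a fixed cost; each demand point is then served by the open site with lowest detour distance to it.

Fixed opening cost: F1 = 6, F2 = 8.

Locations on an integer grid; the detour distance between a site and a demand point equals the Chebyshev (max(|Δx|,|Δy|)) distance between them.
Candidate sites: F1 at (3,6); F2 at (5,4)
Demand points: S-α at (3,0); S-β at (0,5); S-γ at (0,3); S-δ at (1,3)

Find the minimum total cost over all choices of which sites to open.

Open {F1}: assign each demand point to its cheapest open site.
  S-α→F1 6, S-β→F1 3, S-γ→F1 3, S-δ→F1 3
  detour distance 15, fixed 6 → total 21.
Compare {F2}: detour distance 18 + fixed 8 = 26.
Compare {F1, F2}: detour distance 13 + fixed 14 = 27.

21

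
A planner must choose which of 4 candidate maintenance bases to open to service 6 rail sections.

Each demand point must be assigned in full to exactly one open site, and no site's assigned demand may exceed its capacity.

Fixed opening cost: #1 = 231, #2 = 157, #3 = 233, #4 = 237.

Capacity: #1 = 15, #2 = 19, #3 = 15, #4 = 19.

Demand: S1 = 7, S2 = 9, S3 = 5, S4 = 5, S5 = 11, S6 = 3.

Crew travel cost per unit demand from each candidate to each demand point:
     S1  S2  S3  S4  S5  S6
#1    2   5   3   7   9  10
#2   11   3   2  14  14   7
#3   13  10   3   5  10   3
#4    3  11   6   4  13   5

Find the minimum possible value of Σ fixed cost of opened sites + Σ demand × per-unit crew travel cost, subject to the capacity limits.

817

Open {#1, #2, #4}; cheapest assignment that respects the capacities:
  #1 (cap 15, load 11): S5 — cost 11×9 = 99
  #2 (cap 19, load 14): S2, S3 — cost 9×3 + 5×2 = 37
  #4 (cap 19, load 15): S1, S4, S6 — cost 7×3 + 5×4 + 3×5 = 56
  Shipping 192, fixed 625 → total 817.
  Any other capacity-feasible assignment to {#1, #2, #4} ships for at least 192.
Compare {#2, #3, #4}: its best feasible assignment gives total 824.
Compare {#1, #2, #3}: its best feasible assignment gives total 826.
Every other set of open sites that can feasibly serve all demand totals ≥ 824 even under its best assignment. Minimum: 817.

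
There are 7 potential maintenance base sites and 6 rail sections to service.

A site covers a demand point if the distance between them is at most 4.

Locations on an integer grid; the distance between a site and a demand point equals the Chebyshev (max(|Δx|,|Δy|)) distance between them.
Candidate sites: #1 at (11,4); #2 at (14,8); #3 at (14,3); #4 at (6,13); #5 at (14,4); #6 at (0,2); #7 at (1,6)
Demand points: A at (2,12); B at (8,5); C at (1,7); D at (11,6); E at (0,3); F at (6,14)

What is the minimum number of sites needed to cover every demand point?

Coverage sets (demand points within 4 of each site):
  #1: {B, D}
  #2: {D}
  #3: {D}
  #4: {A, F}
  #5: {D}
  #6: {E}
  #7: {C, E}
No 2 sites suffice: every size-2 union leaves at least one demand point uncovered.
But {#1, #4, #7} covers everything, so the minimum is 3.

3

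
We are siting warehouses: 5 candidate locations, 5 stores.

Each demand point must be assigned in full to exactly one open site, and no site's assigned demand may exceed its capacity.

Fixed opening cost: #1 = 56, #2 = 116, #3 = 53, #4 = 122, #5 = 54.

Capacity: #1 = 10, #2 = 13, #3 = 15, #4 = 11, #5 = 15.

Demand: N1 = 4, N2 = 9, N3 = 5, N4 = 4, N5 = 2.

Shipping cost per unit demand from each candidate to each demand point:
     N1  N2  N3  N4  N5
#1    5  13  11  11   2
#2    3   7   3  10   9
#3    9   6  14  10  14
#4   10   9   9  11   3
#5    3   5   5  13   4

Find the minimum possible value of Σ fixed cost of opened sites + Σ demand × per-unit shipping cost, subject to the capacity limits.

Open {#3, #5}; cheapest assignment that respects the capacities:
  #3 (cap 15, load 13): N2, N4 — cost 9×6 + 4×10 = 94
  #5 (cap 15, load 11): N1, N3, N5 — cost 4×3 + 5×5 + 2×4 = 45
  Shipping 139, fixed 107 → total 246.
  Any other capacity-feasible assignment to {#3, #5} ships for at least 139.
Compare {#1, #5}: its best feasible assignment gives total 248.
Compare {#2, #5}: its best feasible assignment gives total 290.
Every other set of open sites that can feasibly serve all demand totals ≥ 248 even under its best assignment. Minimum: 246.

246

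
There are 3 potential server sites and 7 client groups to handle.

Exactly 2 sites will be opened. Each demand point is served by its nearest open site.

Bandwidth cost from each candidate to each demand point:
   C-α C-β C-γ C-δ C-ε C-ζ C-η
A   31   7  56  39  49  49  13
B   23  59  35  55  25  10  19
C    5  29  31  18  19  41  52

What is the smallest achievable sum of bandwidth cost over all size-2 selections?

Open {B, C}.
  C-α→C 5, C-β→C 29, C-γ→C 31, C-δ→C 18, C-ε→C 19, C-ζ→B 10, C-η→B 19  ⇒ total 131.
Compare {A, C}: total 134.
Compare {A, B}: total 152.

131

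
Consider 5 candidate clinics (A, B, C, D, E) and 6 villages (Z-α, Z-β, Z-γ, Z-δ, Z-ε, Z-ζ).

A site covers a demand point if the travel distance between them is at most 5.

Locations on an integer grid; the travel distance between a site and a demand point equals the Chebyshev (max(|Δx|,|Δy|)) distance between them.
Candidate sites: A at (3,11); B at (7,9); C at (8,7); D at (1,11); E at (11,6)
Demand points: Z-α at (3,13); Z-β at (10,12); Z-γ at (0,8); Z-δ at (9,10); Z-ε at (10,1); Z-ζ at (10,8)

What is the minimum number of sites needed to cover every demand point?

Coverage sets (demand points within 5 of each site):
  A: {Z-α, Z-γ}
  B: {Z-α, Z-β, Z-δ, Z-ζ}
  C: {Z-β, Z-δ, Z-ζ}
  D: {Z-α, Z-γ}
  E: {Z-δ, Z-ε, Z-ζ}
No 2 sites suffice: every size-2 union leaves at least one demand point uncovered.
But {A, B, E} covers everything, so the minimum is 3.

3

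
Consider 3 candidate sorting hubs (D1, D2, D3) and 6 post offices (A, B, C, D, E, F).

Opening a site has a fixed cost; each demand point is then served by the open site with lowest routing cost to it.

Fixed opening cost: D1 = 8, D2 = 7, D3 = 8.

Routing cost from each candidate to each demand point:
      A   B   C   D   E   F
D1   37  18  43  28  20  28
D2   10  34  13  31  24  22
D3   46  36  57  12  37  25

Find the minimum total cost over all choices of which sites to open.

118

Open {D1, D2, D3}: assign each demand point to its cheapest open site.
  A→D2 10, B→D1 18, C→D2 13, D→D3 12, E→D1 20, F→D2 22
  routing cost 95, fixed 23 → total 118.
Compare {D1, D2}: routing cost 111 + fixed 15 = 126.
Compare {D2, D3}: routing cost 115 + fixed 15 = 130.
Compare {D2}: routing cost 134 + fixed 7 = 141.
All other subsets cost ≥ 126. Minimum total cost: 118.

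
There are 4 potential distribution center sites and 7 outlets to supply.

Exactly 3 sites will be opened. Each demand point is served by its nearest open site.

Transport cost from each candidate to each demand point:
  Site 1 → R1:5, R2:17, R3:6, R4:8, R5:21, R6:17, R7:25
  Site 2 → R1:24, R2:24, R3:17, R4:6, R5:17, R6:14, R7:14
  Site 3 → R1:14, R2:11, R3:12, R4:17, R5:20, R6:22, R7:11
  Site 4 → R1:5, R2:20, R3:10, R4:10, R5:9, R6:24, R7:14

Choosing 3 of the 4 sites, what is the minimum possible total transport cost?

Open {Site 2, Site 3, Site 4}.
  R1→Site 4 5, R2→Site 3 11, R3→Site 4 10, R4→Site 2 6, R5→Site 4 9, R6→Site 2 14, R7→Site 3 11  ⇒ total 66.
Compare {Site 1, Site 3, Site 4}: total 67.
Compare {Site 1, Site 2, Site 3}: total 70.
No size-3 selection does better; minimum is 66.

66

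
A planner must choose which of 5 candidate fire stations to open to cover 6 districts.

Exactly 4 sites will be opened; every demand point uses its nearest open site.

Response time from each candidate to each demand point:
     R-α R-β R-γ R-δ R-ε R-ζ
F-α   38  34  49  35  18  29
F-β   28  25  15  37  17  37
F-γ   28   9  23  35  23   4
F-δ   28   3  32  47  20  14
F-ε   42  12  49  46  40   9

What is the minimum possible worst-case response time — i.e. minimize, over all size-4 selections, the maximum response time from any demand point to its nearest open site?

Open {F-α, F-β, F-γ, F-δ}.
  Farthest demand point is R-δ at response time 35 (to F-α); all others are ≤ 35.
With {F-α, F-β, F-γ, F-ε} the worst case is 35.
With {F-α, F-β, F-δ, F-ε} the worst case is 35.
No size-4 selection achieves below 35.

35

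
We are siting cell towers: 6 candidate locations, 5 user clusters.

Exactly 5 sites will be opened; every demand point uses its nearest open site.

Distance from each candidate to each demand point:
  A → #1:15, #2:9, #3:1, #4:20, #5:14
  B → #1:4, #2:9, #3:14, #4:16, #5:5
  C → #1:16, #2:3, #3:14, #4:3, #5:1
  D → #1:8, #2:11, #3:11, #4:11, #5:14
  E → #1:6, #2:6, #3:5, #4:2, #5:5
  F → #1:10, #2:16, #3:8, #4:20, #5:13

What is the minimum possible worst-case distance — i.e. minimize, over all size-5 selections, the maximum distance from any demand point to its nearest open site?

4

Open {A, B, C, D, E}.
  Farthest demand point is #1 at distance 4 (to B); all others are ≤ 4.
With {A, B, C, D, F} the worst case is 4.
With {A, B, C, E, F} the worst case is 4.
No size-5 selection achieves below 4.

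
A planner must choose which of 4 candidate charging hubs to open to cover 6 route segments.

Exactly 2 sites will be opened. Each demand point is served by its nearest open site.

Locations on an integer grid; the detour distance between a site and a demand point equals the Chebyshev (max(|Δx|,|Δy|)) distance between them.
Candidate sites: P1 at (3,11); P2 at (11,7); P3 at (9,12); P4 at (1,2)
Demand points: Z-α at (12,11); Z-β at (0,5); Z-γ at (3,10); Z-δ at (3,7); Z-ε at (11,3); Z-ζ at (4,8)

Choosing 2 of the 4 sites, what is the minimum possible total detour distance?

22

Open {P1, P2}.
  Z-α→P2 4, Z-β→P1 6, Z-γ→P1 1, Z-δ→P1 4, Z-ε→P2 4, Z-ζ→P1 3  ⇒ total 22.
Compare {P1, P3}: total 25.
Compare {P1, P4}: total 28.
No size-2 selection does better; minimum is 22.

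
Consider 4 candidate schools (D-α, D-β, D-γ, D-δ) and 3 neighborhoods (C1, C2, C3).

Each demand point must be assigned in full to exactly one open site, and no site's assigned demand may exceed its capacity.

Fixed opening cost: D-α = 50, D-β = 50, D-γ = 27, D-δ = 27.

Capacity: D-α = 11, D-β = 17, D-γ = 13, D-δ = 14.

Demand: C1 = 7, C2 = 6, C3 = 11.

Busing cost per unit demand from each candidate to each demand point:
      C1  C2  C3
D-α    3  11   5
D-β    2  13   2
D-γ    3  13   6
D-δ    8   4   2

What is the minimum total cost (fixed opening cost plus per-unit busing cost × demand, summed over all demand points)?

Open {D-β, D-γ, D-δ}; cheapest assignment that respects the capacities:
  D-β (cap 17, load 11): C3 — cost 11×2 = 22
  D-γ (cap 13, load 7): C1 — cost 7×3 = 21
  D-δ (cap 14, load 6): C2 — cost 6×4 = 24
  Shipping 67, fixed 104 → total 171.
  Any other capacity-feasible assignment to {D-β, D-γ, D-δ} ships for at least 67.
Compare {D-γ, D-δ}: its best feasible assignment gives total 175.
Compare {D-β, D-δ}: its best feasible assignment gives total 179.
Every other set of open sites that can feasibly serve all demand totals ≥ 175 even under its best assignment. Minimum: 171.

171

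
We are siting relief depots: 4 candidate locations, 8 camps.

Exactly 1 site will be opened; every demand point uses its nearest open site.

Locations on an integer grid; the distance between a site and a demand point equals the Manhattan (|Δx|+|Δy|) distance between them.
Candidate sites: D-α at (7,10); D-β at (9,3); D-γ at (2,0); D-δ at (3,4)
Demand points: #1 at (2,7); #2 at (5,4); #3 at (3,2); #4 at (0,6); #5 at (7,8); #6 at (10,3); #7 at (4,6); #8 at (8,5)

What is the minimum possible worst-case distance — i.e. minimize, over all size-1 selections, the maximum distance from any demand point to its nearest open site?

8

Open {D-δ}.
  Farthest demand point is #5 at distance 8 (to D-δ); all others are ≤ 8.
With {D-α} the worst case is 12.
With {D-β} the worst case is 12.
No size-1 selection achieves below 8.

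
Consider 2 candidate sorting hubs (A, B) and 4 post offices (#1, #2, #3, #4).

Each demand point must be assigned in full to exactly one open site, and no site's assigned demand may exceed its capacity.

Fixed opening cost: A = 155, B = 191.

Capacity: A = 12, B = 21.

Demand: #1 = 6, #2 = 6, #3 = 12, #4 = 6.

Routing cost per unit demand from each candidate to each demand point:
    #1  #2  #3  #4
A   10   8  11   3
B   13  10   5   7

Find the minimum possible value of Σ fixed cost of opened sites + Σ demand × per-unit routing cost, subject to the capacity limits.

Open {A, B}; cheapest assignment that respects the capacities:
  A (cap 12, load 12): #1, #4 — cost 6×10 + 6×3 = 78
  B (cap 21, load 18): #2, #3 — cost 6×10 + 12×5 = 120
  Shipping 198, fixed 346 → total 544.
  Any other capacity-feasible assignment to {A, B} ships for at least 198.
Total demand is 30 and no other set of sites has combined capacity ≥ 30, so {A, B} is the only feasible choice of open sites. Minimum: 544.

544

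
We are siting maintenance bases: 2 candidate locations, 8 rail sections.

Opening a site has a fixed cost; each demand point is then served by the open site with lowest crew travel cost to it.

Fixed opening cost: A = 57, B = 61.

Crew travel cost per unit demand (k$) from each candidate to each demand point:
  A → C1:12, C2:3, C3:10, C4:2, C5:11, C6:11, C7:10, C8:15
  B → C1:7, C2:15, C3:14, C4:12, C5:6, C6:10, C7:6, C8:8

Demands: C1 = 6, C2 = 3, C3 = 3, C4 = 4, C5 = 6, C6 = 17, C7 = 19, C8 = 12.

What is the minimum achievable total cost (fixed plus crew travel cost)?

623

Open {A, B}: assign each demand point to its cheapest open site.
  C1→B 6×7=42, C2→A 3×3=9, C3→A 3×10=30, C4→A 4×2=8, C5→B 6×6=36, C6→B 17×10=170, C7→B 19×6=114, C8→B 12×8=96
  crew travel cost 505, fixed 118 → total 623.
Compare {B}: crew travel cost 593 + fixed 61 = 654.
Compare {A}: crew travel cost 742 + fixed 57 = 799.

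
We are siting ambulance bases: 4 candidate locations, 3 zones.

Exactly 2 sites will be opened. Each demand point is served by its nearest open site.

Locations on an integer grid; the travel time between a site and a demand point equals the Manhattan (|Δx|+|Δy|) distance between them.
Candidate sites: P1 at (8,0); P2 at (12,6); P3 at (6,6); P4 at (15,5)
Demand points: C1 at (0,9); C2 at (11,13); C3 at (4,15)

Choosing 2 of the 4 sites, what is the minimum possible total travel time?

28

Open {P2, P3}.
  C1→P3 9, C2→P2 8, C3→P3 11  ⇒ total 28.
Compare {P1, P3}: total 32.
Compare {P3, P4}: total 32.
No size-2 selection does better; minimum is 28.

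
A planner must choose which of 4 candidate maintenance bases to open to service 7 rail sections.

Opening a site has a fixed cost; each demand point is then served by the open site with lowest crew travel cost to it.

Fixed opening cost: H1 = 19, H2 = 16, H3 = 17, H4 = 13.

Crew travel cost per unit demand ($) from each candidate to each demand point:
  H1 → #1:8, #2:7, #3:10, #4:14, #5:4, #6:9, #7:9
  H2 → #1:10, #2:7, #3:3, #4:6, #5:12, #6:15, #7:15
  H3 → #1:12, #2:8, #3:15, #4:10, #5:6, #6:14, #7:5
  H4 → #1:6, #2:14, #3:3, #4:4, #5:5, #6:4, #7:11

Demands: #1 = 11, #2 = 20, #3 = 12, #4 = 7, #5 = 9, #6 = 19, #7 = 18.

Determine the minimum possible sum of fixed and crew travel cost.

Open {H1, H3, H4}: assign each demand point to its cheapest open site.
  #1→H4 11×6=66, #2→H1 20×7=140, #3→H4 12×3=36, #4→H4 7×4=28, #5→H1 9×4=36, #6→H4 19×4=76, #7→H3 18×5=90
  crew travel cost 472, fixed 49 → total 521.
Compare {H2, H3, H4}: crew travel cost 481 + fixed 46 = 527.
Compare {H3, H4}: crew travel cost 501 + fixed 30 = 531.
Compare {H1, H2, H3, H4}: crew travel cost 472 + fixed 65 = 537.
All other subsets cost ≥ 527. Minimum total cost: 521.

521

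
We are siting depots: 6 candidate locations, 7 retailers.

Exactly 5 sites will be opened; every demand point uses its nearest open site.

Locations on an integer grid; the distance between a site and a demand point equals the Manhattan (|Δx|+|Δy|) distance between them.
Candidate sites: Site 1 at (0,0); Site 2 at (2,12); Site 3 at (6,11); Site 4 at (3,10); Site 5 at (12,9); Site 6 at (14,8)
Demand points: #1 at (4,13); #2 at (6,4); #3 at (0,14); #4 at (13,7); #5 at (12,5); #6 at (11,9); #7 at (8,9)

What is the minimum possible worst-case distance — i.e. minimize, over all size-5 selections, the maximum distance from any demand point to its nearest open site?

7

Open {Site 1, Site 2, Site 3, Site 4, Site 5}.
  Farthest demand point is #2 at distance 7 (to Site 3); all others are ≤ 7.
With {Site 1, Site 2, Site 3, Site 4, Site 6} the worst case is 7.
With {Site 1, Site 2, Site 3, Site 5, Site 6} the worst case is 7.
No size-5 selection achieves below 7.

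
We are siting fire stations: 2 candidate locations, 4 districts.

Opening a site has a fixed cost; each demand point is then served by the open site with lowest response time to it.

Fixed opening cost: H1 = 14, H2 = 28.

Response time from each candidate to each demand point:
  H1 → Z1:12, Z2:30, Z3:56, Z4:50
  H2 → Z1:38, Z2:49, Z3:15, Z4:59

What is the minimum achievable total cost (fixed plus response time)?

149

Open {H1, H2}: assign each demand point to its cheapest open site.
  Z1→H1 12, Z2→H1 30, Z3→H2 15, Z4→H1 50
  response time 107, fixed 42 → total 149.
Compare {H1}: response time 148 + fixed 14 = 162.
Compare {H2}: response time 161 + fixed 28 = 189.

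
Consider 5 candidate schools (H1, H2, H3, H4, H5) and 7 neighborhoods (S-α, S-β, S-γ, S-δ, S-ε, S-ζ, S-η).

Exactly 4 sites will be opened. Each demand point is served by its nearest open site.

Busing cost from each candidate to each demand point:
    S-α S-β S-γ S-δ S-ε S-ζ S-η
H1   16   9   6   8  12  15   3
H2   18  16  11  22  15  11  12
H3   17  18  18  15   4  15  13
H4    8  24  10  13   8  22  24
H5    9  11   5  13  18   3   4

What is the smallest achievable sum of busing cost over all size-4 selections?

Open {H1, H3, H4, H5}.
  S-α→H4 8, S-β→H1 9, S-γ→H5 5, S-δ→H1 8, S-ε→H3 4, S-ζ→H5 3, S-η→H1 3  ⇒ total 40.
Compare {H1, H2, H3, H5}: total 41.
Compare {H1, H2, H4, H5}: total 44.
No size-4 selection does better; minimum is 40.

40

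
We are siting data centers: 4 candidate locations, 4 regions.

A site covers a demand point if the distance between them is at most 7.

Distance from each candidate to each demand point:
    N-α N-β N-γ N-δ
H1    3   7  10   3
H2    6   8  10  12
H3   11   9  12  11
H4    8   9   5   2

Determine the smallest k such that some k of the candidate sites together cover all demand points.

Coverage sets (demand points within 7 of each site):
  H1: {N-α, N-β, N-δ}
  H2: {N-α}
  H3: {}
  H4: {N-γ, N-δ}
No single site covers all 4 demand points.
But {H1, H4} covers everything, so the minimum is 2.

2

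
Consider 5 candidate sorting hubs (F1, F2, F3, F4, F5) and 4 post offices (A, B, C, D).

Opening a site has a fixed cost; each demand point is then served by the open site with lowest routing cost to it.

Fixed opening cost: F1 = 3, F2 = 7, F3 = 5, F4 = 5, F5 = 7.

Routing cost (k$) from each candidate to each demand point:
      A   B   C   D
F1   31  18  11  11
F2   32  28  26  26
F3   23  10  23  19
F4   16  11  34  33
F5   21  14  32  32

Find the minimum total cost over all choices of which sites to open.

57

Open {F1, F4}: assign each demand point to its cheapest open site.
  A→F4 16, B→F4 11, C→F1 11, D→F1 11
  routing cost 49, fixed 8 → total 57.
Compare {F1, F3, F4}: routing cost 48 + fixed 13 = 61.
Compare {F1, F3}: routing cost 55 + fixed 8 = 63.
Compare {F1, F2, F4}: routing cost 49 + fixed 15 = 64.
All other subsets cost ≥ 61. Minimum total cost: 57.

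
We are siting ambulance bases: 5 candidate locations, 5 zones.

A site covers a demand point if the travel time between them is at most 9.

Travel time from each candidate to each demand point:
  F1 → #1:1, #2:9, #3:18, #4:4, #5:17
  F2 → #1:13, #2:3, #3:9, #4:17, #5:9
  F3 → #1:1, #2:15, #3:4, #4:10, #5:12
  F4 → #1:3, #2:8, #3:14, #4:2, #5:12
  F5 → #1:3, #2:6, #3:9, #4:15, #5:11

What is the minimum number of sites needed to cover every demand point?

Coverage sets (demand points within 9 of each site):
  F1: {#1, #2, #4}
  F2: {#2, #3, #5}
  F3: {#1, #3}
  F4: {#1, #2, #4}
  F5: {#1, #2, #3}
No single site covers all 5 demand points.
But {F1, F2} covers everything, so the minimum is 2.

2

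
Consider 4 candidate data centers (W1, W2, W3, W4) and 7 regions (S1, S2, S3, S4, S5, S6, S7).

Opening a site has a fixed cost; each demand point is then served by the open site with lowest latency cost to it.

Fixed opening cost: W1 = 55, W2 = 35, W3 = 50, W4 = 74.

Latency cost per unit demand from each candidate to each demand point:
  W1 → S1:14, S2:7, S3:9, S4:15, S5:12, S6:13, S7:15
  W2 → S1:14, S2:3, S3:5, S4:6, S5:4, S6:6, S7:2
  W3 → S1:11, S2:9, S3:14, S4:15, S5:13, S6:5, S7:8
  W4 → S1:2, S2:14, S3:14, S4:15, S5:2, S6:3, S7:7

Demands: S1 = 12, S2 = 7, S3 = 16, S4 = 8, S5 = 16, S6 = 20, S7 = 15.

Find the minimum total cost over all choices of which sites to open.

404

Open {W2, W4}: assign each demand point to its cheapest open site.
  S1→W4 12×2=24, S2→W2 7×3=21, S3→W2 16×5=80, S4→W2 8×6=48, S5→W4 16×2=32, S6→W4 20×3=60, S7→W2 15×2=30
  latency cost 295, fixed 109 → total 404.
Compare {W2, W3, W4}: latency cost 295 + fixed 159 = 454.
Compare {W1, W2, W4}: latency cost 295 + fixed 164 = 459.
Compare {W1, W2, W3, W4}: latency cost 295 + fixed 214 = 509.
All other subsets cost ≥ 454. Minimum total cost: 404.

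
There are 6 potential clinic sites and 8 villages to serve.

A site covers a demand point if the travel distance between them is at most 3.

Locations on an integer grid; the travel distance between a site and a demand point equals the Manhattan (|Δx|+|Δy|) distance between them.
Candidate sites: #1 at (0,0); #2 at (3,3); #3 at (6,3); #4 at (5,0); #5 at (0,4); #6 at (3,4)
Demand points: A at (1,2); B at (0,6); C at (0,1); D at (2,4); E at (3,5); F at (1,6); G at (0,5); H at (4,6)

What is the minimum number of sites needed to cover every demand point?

Coverage sets (demand points within 3 of each site):
  #1: {A, C}
  #2: {A, D, E}
  #3: {}
  #4: {}
  #5: {A, B, C, D, F, G}
  #6: {D, E, H}
No single site covers all 8 demand points.
But {#5, #6} covers everything, so the minimum is 2.

2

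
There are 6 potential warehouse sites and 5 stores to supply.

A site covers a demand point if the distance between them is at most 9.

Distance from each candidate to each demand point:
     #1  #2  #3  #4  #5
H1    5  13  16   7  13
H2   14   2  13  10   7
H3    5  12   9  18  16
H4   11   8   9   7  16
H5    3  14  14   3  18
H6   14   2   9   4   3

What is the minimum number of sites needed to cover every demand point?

Coverage sets (demand points within 9 of each site):
  H1: {#1, #4}
  H2: {#2, #5}
  H3: {#1, #3}
  H4: {#2, #3, #4}
  H5: {#1, #4}
  H6: {#2, #3, #4, #5}
No single site covers all 5 demand points.
But {H1, H6} covers everything, so the minimum is 2.

2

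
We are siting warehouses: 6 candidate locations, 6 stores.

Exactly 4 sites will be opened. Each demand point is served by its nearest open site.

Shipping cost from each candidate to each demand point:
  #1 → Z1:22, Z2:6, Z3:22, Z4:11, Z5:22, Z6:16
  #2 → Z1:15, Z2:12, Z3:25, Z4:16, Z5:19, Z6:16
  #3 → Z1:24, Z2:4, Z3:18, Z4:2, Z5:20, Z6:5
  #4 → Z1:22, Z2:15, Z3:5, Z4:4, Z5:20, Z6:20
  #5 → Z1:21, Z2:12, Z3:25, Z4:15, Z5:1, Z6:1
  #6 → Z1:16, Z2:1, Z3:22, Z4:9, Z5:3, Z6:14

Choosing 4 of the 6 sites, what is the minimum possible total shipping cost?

26

Open {#3, #4, #5, #6}.
  Z1→#6 16, Z2→#6 1, Z3→#4 5, Z4→#3 2, Z5→#5 1, Z6→#5 1  ⇒ total 26.
Compare {#2, #4, #5, #6}: total 27.
Compare {#1, #4, #5, #6}: total 28.
No size-4 selection does better; minimum is 26.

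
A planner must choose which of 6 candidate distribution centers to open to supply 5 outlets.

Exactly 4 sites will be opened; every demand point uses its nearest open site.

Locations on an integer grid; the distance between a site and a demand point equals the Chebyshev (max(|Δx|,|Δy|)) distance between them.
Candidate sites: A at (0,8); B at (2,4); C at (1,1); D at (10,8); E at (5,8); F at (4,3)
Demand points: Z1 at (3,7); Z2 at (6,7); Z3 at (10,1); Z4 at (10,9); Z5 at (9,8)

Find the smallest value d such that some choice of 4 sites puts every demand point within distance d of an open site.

Open {A, B, C, F}.
  Farthest demand point is Z3 at distance 6 (to F); all others are ≤ 6.
With {A, B, D, F} the worst case is 6.
With {A, B, E, F} the worst case is 6.
No size-4 selection achieves below 6.

6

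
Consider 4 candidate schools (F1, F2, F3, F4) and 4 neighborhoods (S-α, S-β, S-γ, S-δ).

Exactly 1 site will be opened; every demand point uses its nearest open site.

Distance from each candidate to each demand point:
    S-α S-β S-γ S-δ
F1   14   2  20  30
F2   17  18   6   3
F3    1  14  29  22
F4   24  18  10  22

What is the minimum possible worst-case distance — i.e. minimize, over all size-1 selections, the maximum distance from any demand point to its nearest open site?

18

Open {F2}.
  Farthest demand point is S-β at distance 18 (to F2); all others are ≤ 18.
With {F4} the worst case is 24.
With {F3} the worst case is 29.
No size-1 selection achieves below 18.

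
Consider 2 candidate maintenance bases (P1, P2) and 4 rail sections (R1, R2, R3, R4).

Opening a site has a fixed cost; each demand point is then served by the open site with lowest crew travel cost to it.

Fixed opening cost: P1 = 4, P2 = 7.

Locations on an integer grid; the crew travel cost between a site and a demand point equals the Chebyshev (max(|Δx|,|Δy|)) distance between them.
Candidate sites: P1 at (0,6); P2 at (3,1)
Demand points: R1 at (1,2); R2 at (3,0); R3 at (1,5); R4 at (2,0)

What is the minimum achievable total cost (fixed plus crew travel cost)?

Open {P2}: assign each demand point to its cheapest open site.
  R1→P2 2, R2→P2 1, R3→P2 4, R4→P2 1
  crew travel cost 8, fixed 7 → total 15.
Compare {P1, P2}: crew travel cost 5 + fixed 11 = 16.
Compare {P1}: crew travel cost 17 + fixed 4 = 21.

15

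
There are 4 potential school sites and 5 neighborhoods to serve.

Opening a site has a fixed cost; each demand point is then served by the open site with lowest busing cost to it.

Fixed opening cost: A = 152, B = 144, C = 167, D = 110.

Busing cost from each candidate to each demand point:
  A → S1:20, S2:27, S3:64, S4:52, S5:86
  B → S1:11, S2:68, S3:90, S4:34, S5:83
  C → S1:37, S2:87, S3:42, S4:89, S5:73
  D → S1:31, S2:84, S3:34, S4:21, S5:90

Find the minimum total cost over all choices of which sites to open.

370

Open {D}: assign each demand point to its cheapest open site.
  S1→D 31, S2→D 84, S3→D 34, S4→D 21, S5→D 90
  busing cost 260, fixed 110 → total 370.
Compare {A}: busing cost 249 + fixed 152 = 401.
Compare {B}: busing cost 286 + fixed 144 = 430.
Compare {A, D}: busing cost 188 + fixed 262 = 450.
All other subsets cost ≥ 401. Minimum total cost: 370.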